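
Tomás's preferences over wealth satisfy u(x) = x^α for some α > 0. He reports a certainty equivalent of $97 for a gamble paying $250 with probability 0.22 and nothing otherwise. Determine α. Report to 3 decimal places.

α ≈ 1.599

EU(lottery) = 0.22·250^α + 0.78·0 = 0.22·250^α.
Indifference: 97^α = 0.22·250^α, so (97/250)^α = 0.22.
Taking logs: α·ln(97/250) = ln(0.22), so α = -1.514128 / -0.946750 ≈ 1.599.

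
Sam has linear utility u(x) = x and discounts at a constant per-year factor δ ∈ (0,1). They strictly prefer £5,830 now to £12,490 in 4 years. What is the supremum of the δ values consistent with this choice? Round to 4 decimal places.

δ < 0.8266

Comparing present values: 5830 > δ^4·12490.
So δ^4 < 5830/12490 = 0.46677; taking the 4th root of both positive sides preserves the inequality.
δ < 0.46677^(1/4) = 0.8266.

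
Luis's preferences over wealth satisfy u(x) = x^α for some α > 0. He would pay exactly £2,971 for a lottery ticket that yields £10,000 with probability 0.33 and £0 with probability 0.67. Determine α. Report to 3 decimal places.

Since u(0) = 0, the lottery's EU is 0.33·10000^α.
Equating: 2971^α = 0.33·10000^α, i.e. 0.2971^α = 0.33.
Take logs: α = ln 0.33 / ln(2971/10000) ≈ 0.91347.

α ≈ 0.913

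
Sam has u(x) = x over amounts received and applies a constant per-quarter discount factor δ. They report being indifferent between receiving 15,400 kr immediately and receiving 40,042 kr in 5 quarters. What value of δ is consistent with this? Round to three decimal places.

Equating discounted utilities: u(15400) = δ^5·u(40042) ⇒ δ^5 = u(15400)/u(40042).
With u(x) = x: δ^5 = 15400/40042 = 0.38460.
Taking the 5th root: δ = 0.38460^(1/5) ≈ 0.826.

δ ≈ 0.826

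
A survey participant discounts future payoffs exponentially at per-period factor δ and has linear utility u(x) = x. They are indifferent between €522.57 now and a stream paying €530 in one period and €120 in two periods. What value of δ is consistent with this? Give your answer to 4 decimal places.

The stream is worth 530δ + 120δ² today, so 530δ + 120δ² = 522.57.
So 120δ² + 530δ − 522.57 = 0.
δ = (−530 + √(530² + 4·120·522.57)) / (2·120) = (−530 + √531733.60) / 240 ≈ 0.8300.

δ ≈ 0.8300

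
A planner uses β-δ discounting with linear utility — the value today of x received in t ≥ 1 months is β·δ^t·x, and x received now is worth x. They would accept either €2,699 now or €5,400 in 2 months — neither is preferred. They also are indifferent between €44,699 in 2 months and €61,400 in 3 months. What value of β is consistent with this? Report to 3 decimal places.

Both payoffs in the second observation are in the future, so β drops out: δ^2·44699 = δ^3·61400 ⇒ δ = 44699/61400 = 0.72800.
Now use the now-vs-future pair: 2699 = β·δ^2·5400 gives β = 2699/(0.52998·5400) ≈ 0.943.

β ≈ 0.943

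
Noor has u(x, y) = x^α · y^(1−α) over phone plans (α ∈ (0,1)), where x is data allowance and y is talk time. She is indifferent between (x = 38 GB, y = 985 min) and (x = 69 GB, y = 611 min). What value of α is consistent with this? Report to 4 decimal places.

Set the two utilities equal: 38^α·985^(1−α) = 69^α·611^(1−α).
(38/69)^α = (611/985)^(1−α); take logs: α·ln(38/69) = (1−α)·ln(611/985), i.e. α·-0.5965203 = (1−α)·-0.4775447.
With A = -0.5965203 and B = -0.4775447: α·A = (1−α)·B, so α = B/(A+B) = -0.4775447/-1.0740650 ≈ 0.4446.

α ≈ 0.4446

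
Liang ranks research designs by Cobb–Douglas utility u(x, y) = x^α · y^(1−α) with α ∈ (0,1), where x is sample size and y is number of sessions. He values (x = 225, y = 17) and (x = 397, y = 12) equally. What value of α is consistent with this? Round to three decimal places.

Set the two utilities equal: 225^α·17^(1−α) = 397^α·12^(1−α).
Rearrange to (225/397)^α = (12/17)^(1−α) and take logs: α·-0.567836 = (1−α)·-0.348307.
With A = -0.567836 and B = -0.348307: α·A = (1−α)·B, so α = B/(A+B) = -0.348307/-0.916143 ≈ 0.380.

α ≈ 0.380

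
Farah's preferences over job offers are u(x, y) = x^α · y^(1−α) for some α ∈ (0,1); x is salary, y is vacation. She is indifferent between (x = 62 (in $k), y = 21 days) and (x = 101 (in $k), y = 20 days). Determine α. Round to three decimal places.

α ≈ 0.091

Indifference: 62^α · 21^(1−α) = 101^α · 20^(1−α).
(62/101)^α = (20/21)^(1−α); take logs: α·ln(62/101) = (1−α)·ln(20/21), i.e. α·-0.487986 = (1−α)·-0.048790.
Thus α·(-0.536776) = -0.048790, so α = -0.048790/-0.536776 ≈ 0.091.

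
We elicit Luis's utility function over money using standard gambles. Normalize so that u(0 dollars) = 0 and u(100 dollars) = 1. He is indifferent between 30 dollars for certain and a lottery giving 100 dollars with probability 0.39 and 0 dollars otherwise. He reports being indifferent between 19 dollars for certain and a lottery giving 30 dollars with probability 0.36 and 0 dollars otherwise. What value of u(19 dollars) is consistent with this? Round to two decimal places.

0.14

The first gamble pins u(30 dollars): it must equal 0.39·1 + 0.61·0 = 0.39.
Then u(19 dollars) = 0.36·u(30 dollars) + 0.64·u(0 dollars) = 0.36·0.39 + 0.64·0.00 = 0.1404.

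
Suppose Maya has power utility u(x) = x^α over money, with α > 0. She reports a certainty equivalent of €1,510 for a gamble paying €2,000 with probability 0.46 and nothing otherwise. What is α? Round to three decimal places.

EU(lottery) = 0.46·2000^α + 0.54·0 = 0.46·2000^α.
Equating: 1510^α = 0.46·2000^α, i.e. 0.7550^α = 0.46.
α = ln(0.46) / ln(1510/2000) = -0.776529/-0.281038 ≈ 2.763.

α ≈ 2.763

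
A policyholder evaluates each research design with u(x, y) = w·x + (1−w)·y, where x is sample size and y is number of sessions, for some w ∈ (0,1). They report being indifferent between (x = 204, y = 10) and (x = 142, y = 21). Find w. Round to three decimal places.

w = 0.151

Indifference: w·204 + (1−w)·10 = w·142 + (1−w)·21.
Collecting terms: w·62 = (1−w)·11.
Hence w = 11/(62+11) = 11/73 = 0.151.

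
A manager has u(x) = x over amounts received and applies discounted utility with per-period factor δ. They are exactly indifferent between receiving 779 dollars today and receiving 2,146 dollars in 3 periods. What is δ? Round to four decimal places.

δ ≈ 0.7133

Equating discounted utilities: u(779) = δ^3·u(2146) ⇒ δ^3 = u(779)/u(2146).
With u(x) = x: δ^3 = 779/2146 = 0.36300.
So δ = 0.36300^(1/3) ≈ 0.7133.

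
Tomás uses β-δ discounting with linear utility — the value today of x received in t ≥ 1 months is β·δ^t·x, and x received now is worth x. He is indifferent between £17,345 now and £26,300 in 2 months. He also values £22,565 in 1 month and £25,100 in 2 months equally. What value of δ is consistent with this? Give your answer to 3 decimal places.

δ ≈ 0.899

From the later pair, β·δ^1·22565 = β·δ^2·25100; dividing through, δ = 22565/25100 = 0.89900.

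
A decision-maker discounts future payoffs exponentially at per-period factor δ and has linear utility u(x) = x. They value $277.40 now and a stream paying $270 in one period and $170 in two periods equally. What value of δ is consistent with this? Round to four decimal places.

δ ≈ 0.7100

Equating present values: 277.40 = 270δ + 170δ².
Rearranged: 170δ² + 270δ − 277.40 = 0.
By the quadratic formula (taking the positive root), δ = (−270 + √261532.00) / 340 ≈ 0.7100.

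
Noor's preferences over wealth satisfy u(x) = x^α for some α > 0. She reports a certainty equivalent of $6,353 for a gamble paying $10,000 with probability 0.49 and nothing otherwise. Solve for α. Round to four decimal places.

EU(lottery) = 0.49·10000^α + 0.51·0 = 0.49·10000^α.
Equating: 6353^α = 0.49·10000^α, i.e. 0.6353^α = 0.49.
Taking logs: α·ln(6353/10000) = ln(0.49), so α = -0.7133499 / -0.4536580 ≈ 1.5724.

α ≈ 1.5724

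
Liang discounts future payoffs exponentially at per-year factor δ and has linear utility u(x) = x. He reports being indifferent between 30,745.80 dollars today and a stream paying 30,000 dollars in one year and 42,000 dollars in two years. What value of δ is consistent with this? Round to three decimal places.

Present value of the stream is 30000·δ + 42000·δ². Indifference gives 30000δ + 42000δ² = 30745.80.
So 42000δ² + 30000δ − 30745.80 = 0.
δ = (−30000 + √(30000² + 4·42000·30745.80)) / (2·42000) = (−30000 + √6065294400.00) / 84000 ≈ 0.570.

δ ≈ 0.570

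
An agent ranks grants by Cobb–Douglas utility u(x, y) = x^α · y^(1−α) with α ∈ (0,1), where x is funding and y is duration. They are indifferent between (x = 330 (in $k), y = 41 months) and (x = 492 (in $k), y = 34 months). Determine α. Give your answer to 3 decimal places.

α ≈ 0.319

Set the two utilities equal: 330^α·41^(1−α) = 492^α·34^(1−α).
Taking logs: α·ln 330 + (1−α)·ln 41 = α·ln 492 + (1−α)·ln 34, i.e. α·-0.399386 = (1−α)·-0.187212.
With A = -0.399386 and B = -0.187212: α·A = (1−α)·B, so α = B/(A+B) = -0.187212/-0.586598 ≈ 0.319.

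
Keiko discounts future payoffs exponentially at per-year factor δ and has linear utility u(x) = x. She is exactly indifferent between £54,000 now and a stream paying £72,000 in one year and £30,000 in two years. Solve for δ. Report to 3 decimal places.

δ ≈ 0.600

Equating present values: 54000 = 72000δ + 30000δ².
So 30000δ² + 72000δ − 54000 = 0.
δ = (−72000 + √(72000² + 4·30000·54000)) / (2·30000) = (−72000 + √11664000000.00) / 60000 ≈ 0.600.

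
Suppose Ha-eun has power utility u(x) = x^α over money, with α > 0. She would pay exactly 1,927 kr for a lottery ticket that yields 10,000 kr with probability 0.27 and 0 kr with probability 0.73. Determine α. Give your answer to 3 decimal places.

α ≈ 0.795

The lottery's expected utility is 0.27·u(10000) + 0.73·u(0) = 0.27·10000^α (since u(0) = 0 for α > 0).
Indifference: 1927^α = 0.27·10000^α, so (1927/10000)^α = 0.27.
α = ln(0.27) / ln(1927/10000) = -1.309333/-1.646621 ≈ 0.795.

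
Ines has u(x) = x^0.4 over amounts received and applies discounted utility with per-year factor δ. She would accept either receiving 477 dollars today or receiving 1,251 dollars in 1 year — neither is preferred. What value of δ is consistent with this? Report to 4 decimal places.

The payoff in 1 year is discounted by δ, so u(477) = δ·u(1251) and δ = u(477)/u(1251).
Since u(x) = x^0.4, δ = (477/1251)^0.4 = 0.38129^0.4 = 0.67999.

δ ≈ 0.6800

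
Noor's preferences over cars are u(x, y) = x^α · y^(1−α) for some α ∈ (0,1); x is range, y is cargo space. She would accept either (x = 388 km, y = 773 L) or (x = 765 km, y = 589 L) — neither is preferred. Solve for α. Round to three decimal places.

α ≈ 0.286

The Cobb–Douglas utilities coincide, so 388^α·773^(1−α) = 765^α·589^(1−α).
Taking logs: α·ln 388 + (1−α)·ln 773 = α·ln 765 + (1−α)·ln 589, i.e. α·-0.678870 = (1−α)·-0.271853.
With A = -0.678870 and B = -0.271853: α·A = (1−α)·B, so α = B/(A+B) = -0.271853/-0.950723 ≈ 0.286.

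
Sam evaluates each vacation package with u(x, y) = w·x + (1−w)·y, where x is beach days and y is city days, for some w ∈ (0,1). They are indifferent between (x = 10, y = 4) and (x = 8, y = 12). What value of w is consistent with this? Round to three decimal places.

w = 0.800

Indifference: w·10 + (1−w)·4 = w·8 + (1−w)·12.
w·(10−8) = (1−w)·(12−4), i.e. w·2 = (1−w)·8.
Hence w = 8/(2+8) = 8/10 = 0.800.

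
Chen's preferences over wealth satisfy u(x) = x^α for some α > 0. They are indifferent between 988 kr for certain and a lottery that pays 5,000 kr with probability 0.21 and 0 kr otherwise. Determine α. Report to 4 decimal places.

α ≈ 0.9625

Since u(0) = 0, the lottery's EU is 0.21·5000^α.
Setting u(988) equal to that: 988^α = 0.21·5000^α ⇒ (988/5000)^α = 0.21.
α = ln(0.21) / ln(988/5000) = -1.5606477/-1.6215105 ≈ 0.9625.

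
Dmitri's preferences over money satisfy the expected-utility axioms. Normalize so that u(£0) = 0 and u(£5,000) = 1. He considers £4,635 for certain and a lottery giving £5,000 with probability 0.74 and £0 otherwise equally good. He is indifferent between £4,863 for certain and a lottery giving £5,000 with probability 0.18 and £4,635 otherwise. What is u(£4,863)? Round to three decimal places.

From the first indifference, u(£4,635) = 0.74·u(£5,000) + 0.26·u(£0) = 0.74·1 + 0.26·0 = 0.74.
The second indifference gives u(£4,863) = 0.18·u(£5,000) + 0.82·u(£4,635) = 0.18·1.00 + 0.82·0.74 = 0.7868.

0.787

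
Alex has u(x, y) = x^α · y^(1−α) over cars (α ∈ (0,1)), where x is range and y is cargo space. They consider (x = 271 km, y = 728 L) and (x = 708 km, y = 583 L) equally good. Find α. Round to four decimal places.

α ≈ 0.1878

Set the two utilities equal: 271^α·728^(1−α) = 708^α·583^(1−α).
Rearrange to (271/708)^α = (583/728)^(1−α) and take logs: α·-0.9603253 = (1−α)·-0.2221139.
With A = -0.9603253 and B = -0.2221139: α·A = (1−α)·B, so α = B/(A+B) = -0.2221139/-1.1824392 ≈ 0.1878.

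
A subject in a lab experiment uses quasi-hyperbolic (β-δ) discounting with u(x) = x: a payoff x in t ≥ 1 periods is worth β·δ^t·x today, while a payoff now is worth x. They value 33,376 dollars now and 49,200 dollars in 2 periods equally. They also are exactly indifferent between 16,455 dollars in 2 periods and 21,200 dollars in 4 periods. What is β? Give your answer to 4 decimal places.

The second indifference involves only future payoffs, so β cancels: β·δ^2·16455 = β·δ^4·21200, giving δ^2 = 16455/21200 = 0.77618, so δ = 0.88101.
The first indifference: 33376 = β·δ^2·49200, so β = 33376/(δ^2·49200) = 33376/(0.77618·49200) ≈ 0.8740.

β ≈ 0.8740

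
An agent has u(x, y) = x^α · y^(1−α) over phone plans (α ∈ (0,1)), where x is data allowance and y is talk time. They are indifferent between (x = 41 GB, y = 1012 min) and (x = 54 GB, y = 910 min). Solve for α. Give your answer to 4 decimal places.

Set the two utilities equal: 41^α·1012^(1−α) = 54^α·910^(1−α).
Taking logs: α·ln 41 + (1−α)·ln 1012 = α·ln 54 + (1−α)·ln 910, i.e. α·-0.2754120 = (1−α)·-0.1062393.
With A = -0.2754120 and B = -0.1062393: α·A = (1−α)·B, so α = B/(A+B) = -0.1062393/-0.3816513 ≈ 0.2784.

α ≈ 0.2784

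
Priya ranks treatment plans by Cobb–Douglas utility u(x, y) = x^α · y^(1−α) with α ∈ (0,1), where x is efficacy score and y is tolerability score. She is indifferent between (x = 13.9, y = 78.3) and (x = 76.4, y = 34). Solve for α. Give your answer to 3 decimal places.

Set the two utilities equal: 13.9^α·78.3^(1−α) = 76.4^α·34^(1−α).
Taking logs: α·ln 13.9 + (1−α)·ln 78.3 = α·ln 76.4 + (1−α)·ln 34, i.e. α·-1.704094 = (1−α)·-0.834187.
Thus α·(-2.538281) = -0.834187, so α = -0.834187/-2.538281 ≈ 0.329.

α ≈ 0.329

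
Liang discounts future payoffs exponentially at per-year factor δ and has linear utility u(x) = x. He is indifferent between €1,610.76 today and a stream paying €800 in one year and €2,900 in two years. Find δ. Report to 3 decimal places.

δ ≈ 0.620

Equating present values: 1610.76 = 800δ + 2900δ².
So 2900δ² + 800δ − 1610.76 = 0.
δ = (−800 + √(800² + 4·2900·1610.76)) / (2·2900) = (−800 + √19324816.00) / 5800 ≈ 0.620.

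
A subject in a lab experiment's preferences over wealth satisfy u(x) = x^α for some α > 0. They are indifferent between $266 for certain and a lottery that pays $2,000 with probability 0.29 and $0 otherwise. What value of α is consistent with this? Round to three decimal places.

EU(lottery) = 0.29·2000^α + 0.71·0 = 0.29·2000^α.
Equating: 266^α = 0.29·2000^α, i.e. 0.1330^α = 0.29.
Take logs: α = ln 0.29 / ln(266/2000) ≈ 0.61360.

α ≈ 0.614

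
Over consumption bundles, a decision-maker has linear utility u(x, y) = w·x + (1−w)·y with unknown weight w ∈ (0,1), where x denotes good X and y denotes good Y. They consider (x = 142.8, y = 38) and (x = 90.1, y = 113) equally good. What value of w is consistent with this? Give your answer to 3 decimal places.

w = 0.587

u(142.8,38) = u(90.1,113) means w·142.8 + (1−w)·38 = w·90.1 + (1−w)·113.
w·(142.8−90.1) = (1−w)·(113−38), i.e. w·52.7 = (1−w)·75.
Hence w = 75/(52.7+75) = 75/127.7 = 0.587.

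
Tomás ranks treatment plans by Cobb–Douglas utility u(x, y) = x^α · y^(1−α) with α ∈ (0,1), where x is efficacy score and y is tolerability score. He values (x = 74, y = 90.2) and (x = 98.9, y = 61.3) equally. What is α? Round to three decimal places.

α ≈ 0.571

Set the two utilities equal: 74^α·90.2^(1−α) = 98.9^α·61.3^(1−α).
Taking logs: α·ln 74 + (1−α)·ln 90.2 = α·ln 98.9 + (1−α)·ln 61.3, i.e. α·-0.290044 = (1−α)·-0.386250.
With A = -0.290044 and B = -0.386250: α·A = (1−α)·B, so α = B/(A+B) = -0.386250/-0.676294 ≈ 0.571.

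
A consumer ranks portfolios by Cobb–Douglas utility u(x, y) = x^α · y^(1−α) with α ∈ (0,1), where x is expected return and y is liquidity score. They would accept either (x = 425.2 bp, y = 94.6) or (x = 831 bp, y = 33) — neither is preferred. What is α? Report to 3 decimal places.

The Cobb–Douglas utilities coincide, so 425.2^α·94.6^(1−α) = 831^α·33^(1−α).
Taking logs: α·ln 425.2 + (1−α)·ln 94.6 = α·ln 831 + (1−α)·ln 33, i.e. α·-0.670070 = (1−α)·-1.053150.
Thus α·(-1.723220) = -1.053150, so α = -1.053150/-1.723220 ≈ 0.611.

α ≈ 0.611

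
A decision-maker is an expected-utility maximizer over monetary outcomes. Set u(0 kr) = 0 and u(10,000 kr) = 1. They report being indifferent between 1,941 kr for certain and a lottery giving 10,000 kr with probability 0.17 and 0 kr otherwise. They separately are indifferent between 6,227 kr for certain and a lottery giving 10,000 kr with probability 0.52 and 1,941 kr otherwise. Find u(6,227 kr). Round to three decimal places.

0.602

The first gamble pins u(1,941 kr): it must equal 0.17·1 + 0.83·0 = 0.17.
Then u(6,227 kr) = 0.52·u(10,000 kr) + 0.48·u(1,941 kr) = 0.52·1.00 + 0.48·0.17 = 0.6016.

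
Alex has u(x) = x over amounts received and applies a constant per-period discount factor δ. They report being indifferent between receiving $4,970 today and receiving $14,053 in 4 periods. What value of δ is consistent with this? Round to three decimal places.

The payoff in 4 periods is discounted by δ^4, so u(4970) = δ^4·u(14053) and δ^4 = u(4970)/u(14053).
With u(x) = x: δ^4 = 4970/14053 = 0.35366.
Hence δ = (0.35366)^(1/4) = 0.77116.

δ ≈ 0.771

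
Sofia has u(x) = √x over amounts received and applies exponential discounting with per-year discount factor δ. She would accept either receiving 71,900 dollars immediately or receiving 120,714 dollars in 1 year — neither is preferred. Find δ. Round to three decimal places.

δ ≈ 0.772

The payoff in 1 year is discounted by δ, so u(71900) = δ·u(120714) and δ = u(71900)/u(120714).
Since u(x) = √x, δ = √(71900/120714) = 0.77177.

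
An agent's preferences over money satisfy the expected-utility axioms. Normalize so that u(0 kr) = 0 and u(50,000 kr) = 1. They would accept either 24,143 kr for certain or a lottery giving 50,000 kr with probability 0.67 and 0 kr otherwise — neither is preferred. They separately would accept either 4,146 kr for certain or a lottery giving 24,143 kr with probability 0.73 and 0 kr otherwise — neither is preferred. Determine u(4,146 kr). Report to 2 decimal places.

0.49

From the first indifference, u(24,143 kr) = 0.67·u(50,000 kr) + 0.33·u(0 kr) = 0.67·1 + 0.33·0 = 0.67.
The second indifference gives u(4,146 kr) = 0.73·u(24,143 kr) + 0.27·u(0 kr) = 0.73·0.67 + 0.27·0.00 = 0.4891.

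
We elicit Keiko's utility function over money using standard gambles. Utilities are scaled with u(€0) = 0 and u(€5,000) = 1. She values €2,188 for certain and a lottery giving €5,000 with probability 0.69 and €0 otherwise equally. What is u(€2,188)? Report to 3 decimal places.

0.690

u(€2,188) equals the lottery's expected utility: 0.69·1 + 0.31·0 = 0.69.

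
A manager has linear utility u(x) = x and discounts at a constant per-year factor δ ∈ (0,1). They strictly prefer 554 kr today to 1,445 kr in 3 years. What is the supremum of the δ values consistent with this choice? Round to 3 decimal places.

δ < 0.726

Under u(x) = x this choice says 554 > δ^3·1445.
Hence δ^3 < 554/1445 = 0.38339, and x ↦ x^(1/3) is increasing on (0,∞).
δ < 0.38339^(1/3) = 0.726.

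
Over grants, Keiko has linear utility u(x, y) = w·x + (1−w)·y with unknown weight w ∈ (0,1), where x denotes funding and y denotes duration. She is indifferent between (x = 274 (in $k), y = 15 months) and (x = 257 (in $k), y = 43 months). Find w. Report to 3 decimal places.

Indifference: w·274 + (1−w)·15 = w·257 + (1−w)·43.
w·(274−257) = (1−w)·(43−15), i.e. w·17 = (1−w)·28.
Hence w = 28/(17+28) = 28/45 = 0.622.

w = 0.622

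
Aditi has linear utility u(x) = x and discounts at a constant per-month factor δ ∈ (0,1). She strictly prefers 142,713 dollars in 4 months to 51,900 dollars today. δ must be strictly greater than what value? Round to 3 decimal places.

Comparing present values: 51900 < δ^4·142713.
Hence δ^4 > 51900/142713 = 0.36367, and x ↦ x^(1/4) is increasing on (0,∞).
δ > (51900/142713)^(1/4) ≈ 0.777.

δ > 0.777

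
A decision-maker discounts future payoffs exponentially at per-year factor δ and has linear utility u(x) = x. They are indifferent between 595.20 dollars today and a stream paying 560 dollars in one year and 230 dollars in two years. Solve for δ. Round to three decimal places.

Equating present values: 595.20 = 560δ + 230δ².
That is, 230δ² + 560δ − 595.20 = 0, a quadratic in δ.
δ = (−560 + √(560² + 4·230·595.20)) / (2·230) = (−560 + √861184.00) / 460 ≈ 0.800.

δ ≈ 0.800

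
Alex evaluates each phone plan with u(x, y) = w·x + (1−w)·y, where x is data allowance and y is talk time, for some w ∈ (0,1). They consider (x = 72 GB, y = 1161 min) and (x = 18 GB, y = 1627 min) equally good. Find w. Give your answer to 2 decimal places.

w = 0.90

Equating utilities: w·72 + (1−w)·1161 = w·18 + (1−w)·1627.
Rearranging, 54·w − 466·(1−w) = 0.
So w/(1−w) = 466/54 = 8.6296, giving w = 466/(54+466) = 0.90.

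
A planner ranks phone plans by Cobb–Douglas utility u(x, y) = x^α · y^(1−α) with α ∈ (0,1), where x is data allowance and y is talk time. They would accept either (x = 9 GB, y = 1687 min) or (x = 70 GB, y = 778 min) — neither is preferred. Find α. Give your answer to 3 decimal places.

α ≈ 0.274

The Cobb–Douglas utilities coincide, so 9^α·1687^(1−α) = 70^α·778^(1−α).
Rearrange to (9/70)^α = (778/1687)^(1−α) and take logs: α·-2.051271 = (1−α)·-0.773981.
So α/(1−α) = (-0.773981)/(-2.051271) = 0.377318, and α = 0.377318/1.377318 ≈ 0.274.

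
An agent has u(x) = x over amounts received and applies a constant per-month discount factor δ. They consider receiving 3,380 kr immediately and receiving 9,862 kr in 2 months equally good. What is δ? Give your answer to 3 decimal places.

Indifference means u(3380) = δ^2 · u(9862), so δ^2 = u(3380)/u(9862).
With u(x) = x: δ^2 = 3380/9862 = 0.34273.
Hence δ = (0.34273)^(1/2) = 0.58543.

δ ≈ 0.585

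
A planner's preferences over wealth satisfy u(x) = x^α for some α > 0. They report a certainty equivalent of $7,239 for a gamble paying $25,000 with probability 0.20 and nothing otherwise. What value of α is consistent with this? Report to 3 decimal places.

Since u(0) = 0, the lottery's EU is 0.20·25000^α.
Indifference: 7239^α = 0.20·25000^α, so (7239/25000)^α = 0.20.
α = ln(0.20) / ln(7239/25000) = -1.609438/-1.239393 ≈ 1.299.

α ≈ 1.299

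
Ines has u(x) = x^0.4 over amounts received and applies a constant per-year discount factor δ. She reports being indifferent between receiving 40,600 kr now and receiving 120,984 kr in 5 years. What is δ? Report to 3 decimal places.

δ ≈ 0.916

The payoff in 5 years is discounted by δ^5, so u(40600) = δ^5·u(120984) and δ^5 = u(40600)/u(120984).
With u(x) = x^0.4: δ^5 = 40600^0.4/120984^0.4 = (40600/120984)^0.4 = 0.64613.
Hence δ = (0.64613)^(1/5) = 0.91636.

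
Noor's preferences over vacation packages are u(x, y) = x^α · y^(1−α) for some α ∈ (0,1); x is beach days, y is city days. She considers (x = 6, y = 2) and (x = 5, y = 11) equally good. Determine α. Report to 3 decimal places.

Set the two utilities equal: 6^α·2^(1−α) = 5^α·11^(1−α).
Taking logs: α·ln 6 + (1−α)·ln 2 = α·ln 5 + (1−α)·ln 11, i.e. α·0.182322 = (1−α)·1.704748.
Thus α·(1.887070) = 1.704748, so α = 1.704748/1.887070 ≈ 0.903.

α ≈ 0.903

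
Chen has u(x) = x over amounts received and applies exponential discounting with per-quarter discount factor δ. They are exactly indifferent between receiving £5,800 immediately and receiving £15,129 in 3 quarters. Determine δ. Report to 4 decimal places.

Equating discounted utilities: u(5800) = δ^3·u(15129) ⇒ δ^3 = u(5800)/u(15129).
With u(x) = x: δ^3 = 5800/15129 = 0.38337.
Hence δ = (0.38337)^(1/3) = 0.726450.

δ ≈ 0.7265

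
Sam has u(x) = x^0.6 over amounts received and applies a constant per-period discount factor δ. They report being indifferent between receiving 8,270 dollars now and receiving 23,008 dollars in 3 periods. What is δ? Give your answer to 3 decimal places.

The payoff in 3 periods is discounted by δ^3, so u(8270) = δ^3·u(23008) and δ^3 = u(8270)/u(23008).
With u(x) = x^0.6: δ^3 = 8270^0.6/23008^0.6 = (8270/23008)^0.6 = 0.54122.
Taking the cube root: δ = 0.54122^(1/3) ≈ 0.815.

δ ≈ 0.815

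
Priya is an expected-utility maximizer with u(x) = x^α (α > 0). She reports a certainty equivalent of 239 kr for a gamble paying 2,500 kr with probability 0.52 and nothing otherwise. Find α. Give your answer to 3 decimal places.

α ≈ 0.279

EU(lottery) = 0.52·2500^α + 0.48·0 = 0.52·2500^α.
Indifference: 239^α = 0.52·2500^α, so (239/2500)^α = 0.52.
Take logs: α = ln 0.52 / ln(239/2500) ≈ 0.27855.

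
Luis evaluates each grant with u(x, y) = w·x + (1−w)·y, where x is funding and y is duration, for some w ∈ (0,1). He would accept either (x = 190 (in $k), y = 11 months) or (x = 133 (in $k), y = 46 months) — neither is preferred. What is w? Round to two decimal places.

Equating utilities: w·190 + (1−w)·11 = w·133 + (1−w)·46.
w·(190−133) = (1−w)·(46−11), i.e. w·57 = (1−w)·35.
The marginal rate of substitution is 35/57, so w = 35/(57+35) = 0.38.

w = 0.38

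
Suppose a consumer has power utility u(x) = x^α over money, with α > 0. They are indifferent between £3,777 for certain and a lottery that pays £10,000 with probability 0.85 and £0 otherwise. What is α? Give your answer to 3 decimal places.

α ≈ 0.167

EU(lottery) = 0.85·10000^α + 0.15·0 = 0.85·10000^α.
Setting u(3777) equal to that: 3777^α = 0.85·10000^α ⇒ (3777/10000)^α = 0.85.
Taking logs: α·ln(3777/10000) = ln(0.85), so α = -0.162519 / -0.973655 ≈ 0.167.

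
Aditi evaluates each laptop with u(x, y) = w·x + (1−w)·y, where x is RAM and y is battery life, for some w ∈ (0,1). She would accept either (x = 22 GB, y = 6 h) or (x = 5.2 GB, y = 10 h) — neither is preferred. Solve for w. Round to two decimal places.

Equating utilities: w·22 + (1−w)·6 = w·5.2 + (1−w)·10.
Collecting terms: w·16.8 = (1−w)·4.
So w/(1−w) = 4/16.8 = 0.2381, giving w = 4/(16.8+4) = 0.19.

w = 0.19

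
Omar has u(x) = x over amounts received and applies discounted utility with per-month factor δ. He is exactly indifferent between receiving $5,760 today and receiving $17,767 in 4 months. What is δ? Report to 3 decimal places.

δ ≈ 0.755

Equating discounted utilities: u(5760) = δ^4·u(17767) ⇒ δ^4 = u(5760)/u(17767).
With u(x) = x: δ^4 = 5760/17767 = 0.32420.
Hence δ = (0.32420)^(1/4) = 0.75457.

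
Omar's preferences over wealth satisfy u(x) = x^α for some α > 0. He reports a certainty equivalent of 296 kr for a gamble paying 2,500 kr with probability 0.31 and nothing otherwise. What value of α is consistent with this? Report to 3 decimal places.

EU(lottery) = 0.31·2500^α + 0.69·0 = 0.31·2500^α.
Equating: 296^α = 0.31·2500^α, i.e. 0.1184^α = 0.31.
Take logs: α = ln 0.31 / ln(296/2500) ≈ 0.54890.

α ≈ 0.549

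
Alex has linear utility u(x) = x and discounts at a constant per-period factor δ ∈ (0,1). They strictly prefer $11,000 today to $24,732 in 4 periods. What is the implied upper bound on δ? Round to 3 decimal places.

The preference means 11000 > δ^4·24732.
Hence δ^4 < 11000/24732 = 0.44477, and x ↦ x^(1/4) is increasing on (0,∞).
δ < 0.44477^(1/4) = 0.817.

δ < 0.817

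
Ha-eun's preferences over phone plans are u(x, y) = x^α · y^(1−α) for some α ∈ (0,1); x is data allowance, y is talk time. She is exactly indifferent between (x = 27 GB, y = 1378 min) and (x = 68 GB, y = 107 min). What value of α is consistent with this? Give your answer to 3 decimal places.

α ≈ 0.735

The Cobb–Douglas utilities coincide, so 27^α·1378^(1−α) = 68^α·107^(1−α).
Rearrange to (27/68)^α = (107/1378)^(1−α) and take logs: α·-0.923671 = (1−α)·-2.555560.
So α/(1−α) = (-2.555560)/(-0.923671) = 2.766743, and α = 2.766743/3.766743 ≈ 0.735.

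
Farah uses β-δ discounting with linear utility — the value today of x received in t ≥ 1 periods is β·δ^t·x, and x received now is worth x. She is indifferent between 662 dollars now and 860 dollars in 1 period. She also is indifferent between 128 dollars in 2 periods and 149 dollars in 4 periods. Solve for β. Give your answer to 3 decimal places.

The second indifference involves only future payoffs, so β cancels: β·δ^2·128 = β·δ^4·149, giving δ^2 = 128/149 = 0.85906, so δ = 0.92686.
The first indifference: 662 = β·δ·860, so β = 662/(δ·860) = 662/(0.92686·860) ≈ 0.831.

β ≈ 0.831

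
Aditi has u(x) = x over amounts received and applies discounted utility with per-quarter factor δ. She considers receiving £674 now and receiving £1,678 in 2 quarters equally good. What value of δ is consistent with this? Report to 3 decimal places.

δ ≈ 0.634

The payoff in 2 quarters is discounted by δ^2, so u(674) = δ^2·u(1678) and δ^2 = u(674)/u(1678).
With u(x) = x: δ^2 = 674/1678 = 0.40167.
Hence δ = (0.40167)^(1/2) = 0.63377.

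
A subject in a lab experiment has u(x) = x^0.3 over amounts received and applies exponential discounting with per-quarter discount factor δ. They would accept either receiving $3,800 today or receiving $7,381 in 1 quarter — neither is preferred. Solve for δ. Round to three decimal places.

δ ≈ 0.819

Equating discounted utilities: u(3800) = δ·u(7381) ⇒ δ = u(3800)/u(7381).
With u(x) = x^0.3: δ = 3800^0.3/7381^0.3 = (3800/7381)^0.3 = 0.81941.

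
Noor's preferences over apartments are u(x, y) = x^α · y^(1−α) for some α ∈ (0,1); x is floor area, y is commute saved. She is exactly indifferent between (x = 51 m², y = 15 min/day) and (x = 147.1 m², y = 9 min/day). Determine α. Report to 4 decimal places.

α ≈ 0.3253

The Cobb–Douglas utilities coincide, so 51^α·15^(1−α) = 147.1^α·9^(1−α).
(51/147.1)^α = (9/15)^(1−α); take logs: α·ln(51/147.1) = (1−α)·ln(9/15), i.e. α·-1.0592870 = (1−α)·-0.5108256.
So α/(1−α) = (-0.5108256)/(-1.0592870) = 0.4822353, and α = 0.4822353/1.4822353 ≈ 0.3253.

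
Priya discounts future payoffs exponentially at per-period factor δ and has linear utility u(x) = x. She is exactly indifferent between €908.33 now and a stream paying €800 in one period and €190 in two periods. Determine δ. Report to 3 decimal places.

δ ≈ 0.930

Present value of the stream is 800·δ + 190·δ². Indifference gives 800δ + 190δ² = 908.33.
So 190δ² + 800δ − 908.33 = 0.
The positive root is δ = [−800 + √(800² + 4·190·908.33)] / (2·190) = (−800 + 1153.400)/380 ≈ 0.930.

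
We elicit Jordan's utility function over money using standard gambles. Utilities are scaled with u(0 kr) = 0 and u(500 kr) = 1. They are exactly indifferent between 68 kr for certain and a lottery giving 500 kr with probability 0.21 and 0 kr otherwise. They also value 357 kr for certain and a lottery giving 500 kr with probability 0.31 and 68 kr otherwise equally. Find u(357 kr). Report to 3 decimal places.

0.455

From the first indifference, u(68 kr) = 0.21·u(500 kr) + 0.79·u(0 kr) = 0.21·1 + 0.79·0 = 0.21.
The second indifference gives u(357 kr) = 0.31·u(500 kr) + 0.69·u(68 kr) = 0.31·1.00 + 0.69·0.21 = 0.4549.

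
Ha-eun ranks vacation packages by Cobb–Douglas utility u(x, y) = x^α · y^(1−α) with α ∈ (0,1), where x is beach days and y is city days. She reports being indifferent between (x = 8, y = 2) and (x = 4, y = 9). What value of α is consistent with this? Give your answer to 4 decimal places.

α ≈ 0.6845

Set the two utilities equal: 8^α·2^(1−α) = 4^α·9^(1−α).
Rearrange to (8/4)^α = (9/2)^(1−α) and take logs: α·0.6931472 = (1−α)·1.5040774.
Thus α·(2.1972246) = 1.5040774, so α = 1.5040774/2.1972246 ≈ 0.6845.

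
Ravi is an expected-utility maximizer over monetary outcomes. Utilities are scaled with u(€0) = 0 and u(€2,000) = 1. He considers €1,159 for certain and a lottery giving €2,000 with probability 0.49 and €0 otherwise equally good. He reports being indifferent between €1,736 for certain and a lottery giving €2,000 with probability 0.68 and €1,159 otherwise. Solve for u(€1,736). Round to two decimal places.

From the first indifference, u(€1,159) = 0.49·u(€2,000) + 0.51·u(€0) = 0.49·1 + 0.51·0 = 0.49.
Then u(€1,736) = 0.68·u(€2,000) + 0.32·u(€1,159) = 0.68·1.00 + 0.32·0.49 = 0.8368.

0.84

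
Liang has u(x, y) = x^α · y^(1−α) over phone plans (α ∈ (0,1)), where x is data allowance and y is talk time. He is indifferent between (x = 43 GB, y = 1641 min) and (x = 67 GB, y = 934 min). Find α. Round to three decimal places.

α ≈ 0.560

Set the two utilities equal: 43^α·1641^(1−α) = 67^α·934^(1−α).
Rearrange to (43/67)^α = (934/1641)^(1−α) and take logs: α·-0.443493 = (1−α)·-0.563585.
Thus α·(-1.007078) = -0.563585, so α = -0.563585/-1.007078 ≈ 0.560.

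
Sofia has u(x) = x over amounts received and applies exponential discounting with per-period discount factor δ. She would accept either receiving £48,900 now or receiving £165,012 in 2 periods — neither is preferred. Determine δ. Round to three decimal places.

δ ≈ 0.544

The payoff in 2 periods is discounted by δ^2, so u(48900) = δ^2·u(165012) and δ^2 = u(48900)/u(165012).
With u(x) = x: δ^2 = 48900/165012 = 0.29634.
Taking the square root: δ = 0.29634^(1/2) ≈ 0.544.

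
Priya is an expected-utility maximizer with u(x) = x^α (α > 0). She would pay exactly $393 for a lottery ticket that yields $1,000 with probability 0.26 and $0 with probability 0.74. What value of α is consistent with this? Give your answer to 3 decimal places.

α ≈ 1.442

Since u(0) = 0, the lottery's EU is 0.26·1000^α.
Setting u(393) equal to that: 393^α = 0.26·1000^α ⇒ (393/1000)^α = 0.26.
Taking logs: α·ln(393/1000) = ln(0.26), so α = -1.347074 / -0.933946 ≈ 1.442.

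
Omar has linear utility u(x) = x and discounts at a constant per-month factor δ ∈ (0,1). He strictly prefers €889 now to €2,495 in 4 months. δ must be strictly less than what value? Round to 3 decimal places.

δ < 0.773

Under u(x) = x this choice says 889 > δ^4·2495.
So δ^4 < 889/2495 = 0.35631; taking the 4th root of both positive sides preserves the inequality.
δ < (889/2495)^(1/4) ≈ 0.773.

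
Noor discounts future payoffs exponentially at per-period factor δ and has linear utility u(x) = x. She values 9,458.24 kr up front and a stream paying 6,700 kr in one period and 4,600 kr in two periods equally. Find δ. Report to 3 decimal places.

δ ≈ 0.880

The stream is worth 6700δ + 4600δ² today, so 6700δ + 4600δ² = 9458.24.
Rearranged: 4600δ² + 6700δ − 9458.24 = 0.
δ = (−6700 + √(6700² + 4·4600·9458.24)) / (2·4600) = (−6700 + √218921616.00) / 9200 ≈ 0.880.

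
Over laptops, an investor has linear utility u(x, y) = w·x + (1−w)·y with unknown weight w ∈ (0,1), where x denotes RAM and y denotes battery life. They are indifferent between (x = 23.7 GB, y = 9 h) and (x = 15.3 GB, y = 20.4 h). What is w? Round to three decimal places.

Equating utilities: w·23.7 + (1−w)·9 = w·15.3 + (1−w)·20.4.
Collecting terms: w·8.4 = (1−w)·11.4.
So w/(1−w) = 11.4/8.4 = 1.3571, giving w = 11.4/(8.4+11.4) = 0.576.

w = 0.576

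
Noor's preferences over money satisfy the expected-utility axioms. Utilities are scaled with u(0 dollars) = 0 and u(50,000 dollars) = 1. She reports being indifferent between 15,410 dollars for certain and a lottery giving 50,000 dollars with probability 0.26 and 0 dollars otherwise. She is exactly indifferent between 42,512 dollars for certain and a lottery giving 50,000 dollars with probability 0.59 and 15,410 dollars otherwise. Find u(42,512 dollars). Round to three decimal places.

0.697

First, u(15,410 dollars) = 0.26·u(50,000 dollars) + 0.74·u(0 dollars) = 0.26.
The second indifference gives u(42,512 dollars) = 0.59·u(50,000 dollars) + 0.41·u(15,410 dollars) = 0.59·1.00 + 0.41·0.26 = 0.6966.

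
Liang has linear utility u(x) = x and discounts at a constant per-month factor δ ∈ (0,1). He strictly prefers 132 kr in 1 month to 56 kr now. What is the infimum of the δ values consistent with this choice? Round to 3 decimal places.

δ > 0.424

The preference means 56 < δ·132.
So δ > 56/132 = 0.42424.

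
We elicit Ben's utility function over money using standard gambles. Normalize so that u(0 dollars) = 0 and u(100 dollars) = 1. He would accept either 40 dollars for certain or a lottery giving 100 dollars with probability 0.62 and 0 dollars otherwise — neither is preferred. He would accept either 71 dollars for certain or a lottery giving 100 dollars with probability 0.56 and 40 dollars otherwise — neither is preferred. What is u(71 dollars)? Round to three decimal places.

0.833

First, u(40 dollars) = 0.62·u(100 dollars) + 0.38·u(0 dollars) = 0.62.
The second indifference gives u(71 dollars) = 0.56·u(100 dollars) + 0.44·u(40 dollars) = 0.56·1.00 + 0.44·0.62 = 0.8328.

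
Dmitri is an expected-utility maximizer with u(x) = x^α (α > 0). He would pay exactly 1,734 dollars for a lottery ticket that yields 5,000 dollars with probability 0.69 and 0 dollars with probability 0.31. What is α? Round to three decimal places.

Since u(0) = 0, the lottery's EU is 0.69·5000^α.
Equating: 1734^α = 0.69·5000^α, i.e. 0.3468^α = 0.69.
α = ln(0.69) / ln(1734/5000) = -0.371064/-1.059007 ≈ 0.350.

α ≈ 0.350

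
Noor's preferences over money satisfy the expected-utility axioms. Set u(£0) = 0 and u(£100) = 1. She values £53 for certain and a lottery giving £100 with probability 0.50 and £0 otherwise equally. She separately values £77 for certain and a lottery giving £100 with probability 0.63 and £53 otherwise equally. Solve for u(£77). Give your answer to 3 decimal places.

0.815

First, u(£53) = 0.50·u(£100) + 0.50·u(£0) = 0.50.
Then u(£77) = 0.63·u(£100) + 0.37·u(£53) = 0.63·1.00 + 0.37·0.50 = 0.8150.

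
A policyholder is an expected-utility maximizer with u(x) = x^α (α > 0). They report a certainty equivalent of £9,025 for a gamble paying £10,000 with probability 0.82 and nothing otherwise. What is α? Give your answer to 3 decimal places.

α ≈ 1.934

EU(lottery) = 0.82·10000^α + 0.18·0 = 0.82·10000^α.
Indifference: 9025^α = 0.82·10000^α, so (9025/10000)^α = 0.82.
α = ln(0.82) / ln(9025/10000) = -0.198451/-0.102587 ≈ 1.934.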